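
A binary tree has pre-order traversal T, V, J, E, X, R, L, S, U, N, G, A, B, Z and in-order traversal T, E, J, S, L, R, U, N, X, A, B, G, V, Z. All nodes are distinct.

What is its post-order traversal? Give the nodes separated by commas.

The first element of pre-order is the root; it splits in-order into left and right subtrees.
Root T: left subtree has 0 nodes { }, right has 13 {E, J, S, L, R, U, N, X, A, B, G, V, Z}.
  Root V: left subtree has 11 nodes {E, J, S, L, R, U, N, X, A, B, G}, right has 1 {Z}.
    Root J: left subtree has 1 node {E}, right has 9 {S, L, R, U, N, X, A, B, G}.
      Root X: left subtree has 5 nodes {S, L, R, U, N}, right has 3 {A, B, G}.
        Root R: left subtree has 2 nodes {S, L}, right has 2 {U, N}.
          Root L: left subtree has 1 node {S}, right has 0 { }.
          Root U: left subtree has 0 nodes { }, right has 1 {N}.
        Root G: left subtree has 2 nodes {A, B}, right has 0 { }.
          Root A: left subtree has 0 nodes { }, right has 1 {B}.

E, S, L, N, U, R, B, A, G, X, J, Z, V, T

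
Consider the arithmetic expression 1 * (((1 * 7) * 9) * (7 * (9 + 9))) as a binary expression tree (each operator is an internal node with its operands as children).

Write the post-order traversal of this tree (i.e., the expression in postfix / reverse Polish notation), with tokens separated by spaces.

1 1 7 * 9 * 7 9 9 + * * *

Post-order on an expression tree gives postfix notation: for each operator, emit left operand, right operand, then the operator.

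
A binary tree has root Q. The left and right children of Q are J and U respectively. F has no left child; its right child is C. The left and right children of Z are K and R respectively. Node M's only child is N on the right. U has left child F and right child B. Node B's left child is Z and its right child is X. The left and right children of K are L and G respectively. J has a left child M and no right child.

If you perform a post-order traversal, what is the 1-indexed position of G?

Post-order visits the left subtree, then the right subtree, then the node.
At Q: go left to J.
  At J: go left to M.
    At M: no left child.
    At M: go right to N.
      N is a leaf — visit N.
    Visit M.
  At J: no right child.
  Visit J.
At Q: go right to U.
  At U: go left to F.
    At F: no left child.
    At F: go right to C.
      C is a leaf — visit C.
    Visit F.
  At U: go right to B.
    At B: go left to Z.
      At Z: go left to K.
        At K: go left to L.
          L is a leaf — visit L.
        At K: go right to G.
          G is a leaf — visit G.
        Visit K.
      At Z: go right to R.
        R is a leaf — visit R.
      Visit Z.
    At B: go right to X.
      X is a leaf — visit X.
    Visit B.
  Visit U.
Visit Q.
Full post-order sequence: N, M, J, C, F, L, G, K, R, Z, X, B, U, Q.

7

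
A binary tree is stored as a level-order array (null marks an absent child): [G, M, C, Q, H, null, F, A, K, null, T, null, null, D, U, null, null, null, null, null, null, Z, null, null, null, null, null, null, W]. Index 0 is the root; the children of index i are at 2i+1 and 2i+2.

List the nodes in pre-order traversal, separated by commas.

G, M, Q, A, K, H, T, Z, C, F, D, W, U

Pre-order visits the node, then its left subtree, then its right subtree.
Visit G.
At G: go left to M.
  Visit M.
  At M: go left to Q.
    Visit Q.
    At Q: go left to A.
      A is a leaf — visit A.
    At Q: go right to K.
      K is a leaf — visit K.
  At M: go right to H.
    Visit H.
    At H: no left child.
    At H: go right to T.
      Visit T.
      At T: go left to Z.
        Z is a leaf — visit Z.
      At T: no right child.
At G: go right to C.
  Visit C.
  At C: no left child.
  At C: go right to F.
    Visit F.
    At F: go left to D.
      Visit D.
      At D: no left child.
      At D: go right to W.
        W is a leaf — visit W.
    At F: go right to U.
      U is a leaf — visit U.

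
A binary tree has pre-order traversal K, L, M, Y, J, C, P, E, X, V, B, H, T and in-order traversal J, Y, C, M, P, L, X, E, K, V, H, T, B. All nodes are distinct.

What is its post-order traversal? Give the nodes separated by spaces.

The first element of pre-order is the root; it splits in-order into left and right subtrees.
Root K: left subtree has 8 nodes {J, Y, C, M, P, L, X, E}, right has 4 {V, H, T, B}.
  Root L: left subtree has 5 nodes {J, Y, C, M, P}, right has 2 {X, E}.
    Root M: left subtree has 3 nodes {J, Y, C}, right has 1 {P}.
      Root Y: left subtree has 1 node {J}, right has 1 {C}.
    Root E: left subtree has 1 node {X}, right has 0 { }.
  Root V: left subtree has 0 nodes { }, right has 3 {H, T, B}.
    Root B: left subtree has 2 nodes {H, T}, right has 0 { }.
      Root H: left subtree has 0 nodes { }, right has 1 {T}.

J C Y P M X E L T H B V K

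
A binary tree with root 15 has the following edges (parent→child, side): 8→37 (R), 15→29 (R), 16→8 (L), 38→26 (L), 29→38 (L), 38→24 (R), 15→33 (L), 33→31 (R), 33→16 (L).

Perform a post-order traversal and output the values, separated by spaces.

37 8 16 31 33 26 24 38 29 15

Post-order visits the left subtree, then the right subtree, then the node.
At 15: go left to 33.
  At 33: go left to 16.
    At 16: go left to 8.
      At 8: no left child.
      At 8: go right to 37.
        37 is a leaf — visit 37.
      Visit 8.
    At 16: no right child.
    Visit 16.
  At 33: go right to 31.
    31 is a leaf — visit 31.
  Visit 33.
At 15: go right to 29.
  At 29: go left to 38.
    At 38: go left to 26.
      26 is a leaf — visit 26.
    At 38: go right to 24.
      24 is a leaf — visit 24.
    Visit 38.
  At 29: no right child.
  Visit 29.
Visit 15.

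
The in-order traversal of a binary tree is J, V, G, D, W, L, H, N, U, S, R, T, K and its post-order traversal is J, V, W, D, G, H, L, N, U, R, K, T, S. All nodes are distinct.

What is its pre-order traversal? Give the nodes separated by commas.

S, U, N, L, G, V, J, D, W, H, T, R, K

The last element of post-order is the root; it splits in-order into left and right subtrees.
Root S: left subtree has 9 nodes {J, V, G, D, W, L, H, N, U}, right has 3 {R, T, K}.
  Root U: left subtree has 8 nodes {J, V, G, D, W, L, H, N}, right has 0 { }.
    Root N: left subtree has 7 nodes {J, V, G, D, W, L, H}, right has 0 { }.
      Root L: left subtree has 5 nodes {J, V, G, D, W}, right has 1 {H}.
        Root G: left subtree has 2 nodes {J, V}, right has 2 {D, W}.
          Root V: left subtree has 1 node {J}, right has 0 { }.
          Root D: left subtree has 0 nodes { }, right has 1 {W}.
  Root T: left subtree has 1 node {R}, right has 1 {K}.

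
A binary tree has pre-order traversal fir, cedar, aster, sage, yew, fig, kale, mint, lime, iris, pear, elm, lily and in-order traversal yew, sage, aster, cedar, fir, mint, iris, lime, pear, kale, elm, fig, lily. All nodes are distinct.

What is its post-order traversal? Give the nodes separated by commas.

yew, sage, aster, cedar, iris, pear, lime, mint, elm, kale, lily, fig, fir

The first element of pre-order is the root; it splits in-order into left and right subtrees.
Root fir: left subtree has 4 nodes {yew, sage, aster, cedar}, right has 8 {mint, iris, lime, pear, kale, elm, fig, lily}.
  Root cedar: left subtree has 3 nodes {yew, sage, aster}, right has 0 { }.
    Root aster: left subtree has 2 nodes {yew, sage}, right has 0 { }.
      Root sage: left subtree has 1 node {yew}, right has 0 { }.
  Root fig: left subtree has 6 nodes {mint, iris, lime, pear, kale, elm}, right has 1 {lily}.
    Root kale: left subtree has 4 nodes {mint, iris, lime, pear}, right has 1 {elm}.
      Root mint: left subtree has 0 nodes { }, right has 3 {iris, lime, pear}.
        Root lime: left subtree has 1 node {iris}, right has 1 {pear}.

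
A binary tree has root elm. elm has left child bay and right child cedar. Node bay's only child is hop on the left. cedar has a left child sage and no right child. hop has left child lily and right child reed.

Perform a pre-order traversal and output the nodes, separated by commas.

Pre-order visits the node, then its left subtree, then its right subtree.
Visit elm.
At elm: go left to bay.
  Visit bay.
  At bay: go left to hop.
    Visit hop.
    At hop: go left to lily.
      lily is a leaf — visit lily.
    At hop: go right to reed.
      reed is a leaf — visit reed.
  At bay: no right child.
At elm: go right to cedar.
  Visit cedar.
  At cedar: go left to sage.
    sage is a leaf — visit sage.
  At cedar: no right child.

elm, bay, hop, lily, reed, cedar, sage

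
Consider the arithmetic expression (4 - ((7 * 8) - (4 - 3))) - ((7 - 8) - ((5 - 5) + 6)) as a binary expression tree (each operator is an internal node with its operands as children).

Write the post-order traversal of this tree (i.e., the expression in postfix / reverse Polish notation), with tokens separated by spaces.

Post-order on an expression tree gives postfix notation: for each operator, emit left operand, right operand, then the operator.

4 7 8 * 4 3 - - - 7 8 - 5 5 - 6 + - -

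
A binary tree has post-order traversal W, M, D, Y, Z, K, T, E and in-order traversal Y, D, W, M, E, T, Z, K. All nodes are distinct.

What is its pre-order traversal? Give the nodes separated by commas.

E, Y, D, M, W, T, K, Z

The last element of post-order is the root; it splits in-order into left and right subtrees.
Root E: left subtree has 4 nodes {Y, D, W, M}, right has 3 {T, Z, K}.
  Root Y: left subtree has 0 nodes { }, right has 3 {D, W, M}.
    Root D: left subtree has 0 nodes { }, right has 2 {W, M}.
      Root M: left subtree has 1 node {W}, right has 0 { }.
  Root T: left subtree has 0 nodes { }, right has 2 {Z, K}.
    Root K: left subtree has 1 node {Z}, right has 0 { }.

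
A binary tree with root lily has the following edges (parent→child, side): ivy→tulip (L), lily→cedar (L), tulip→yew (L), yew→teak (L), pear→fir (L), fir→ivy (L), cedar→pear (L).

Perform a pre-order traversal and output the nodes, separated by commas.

lily, cedar, pear, fir, ivy, tulip, yew, teak

Pre-order visits the node, then its left subtree, then its right subtree.
Visit lily.
At lily: go left to cedar.
  Visit cedar.
  At cedar: go left to pear.
    Visit pear.
    At pear: go left to fir.
      Visit fir.
      At fir: go left to ivy.
        Visit ivy.
        At ivy: go left to tulip.
          Visit tulip.
          At tulip: go left to yew.
            Visit yew.
            At yew: go left to teak.
              teak is a leaf — visit teak.
            At yew: no right child.
          At tulip: no right child.
        At ivy: no right child.
      At fir: no right child.
    At pear: no right child.
  At cedar: no right child.
At lily: no right child.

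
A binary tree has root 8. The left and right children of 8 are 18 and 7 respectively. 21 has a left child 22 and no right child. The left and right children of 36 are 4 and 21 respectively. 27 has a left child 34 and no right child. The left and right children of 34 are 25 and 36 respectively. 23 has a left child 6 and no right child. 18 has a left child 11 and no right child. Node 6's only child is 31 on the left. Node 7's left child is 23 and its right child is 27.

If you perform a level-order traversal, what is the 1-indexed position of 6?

7

Level-order visits nodes level by level from the root, left to right within each level.
Level 0: 8
Level 1: 18, 7
Level 2: 11, 23, 27
Level 3: 6, 34
Level 4: 31, 25, 36
Level 5: 4, 21
Level 6: 22
Full level-order sequence: 8, 18, 7, 11, 23, 27, 6, 34, 31, 25, 36, 4, 21, 22.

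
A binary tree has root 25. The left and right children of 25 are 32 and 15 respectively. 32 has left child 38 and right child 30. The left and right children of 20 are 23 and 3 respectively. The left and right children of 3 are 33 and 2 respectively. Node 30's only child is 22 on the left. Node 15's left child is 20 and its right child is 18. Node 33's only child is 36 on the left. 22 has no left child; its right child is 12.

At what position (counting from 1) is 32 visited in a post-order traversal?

Post-order visits the left subtree, then the right subtree, then the node.
At 25: go left to 32.
  At 32: go left to 38.
    38 is a leaf — visit 38.
  At 32: go right to 30.
    At 30: go left to 22.
      At 22: no left child.
      At 22: go right to 12.
        12 is a leaf — visit 12.
      Visit 22.
    At 30: no right child.
    Visit 30.
  Visit 32.
At 25: go right to 15.
  At 15: go left to 20.
    At 20: go left to 23.
      23 is a leaf — visit 23.
    At 20: go right to 3.
      At 3: go left to 33.
        At 33: go left to 36.
          36 is a leaf — visit 36.
        At 33: no right child.
        Visit 33.
      At 3: go right to 2.
        2 is a leaf — visit 2.
      Visit 3.
    Visit 20.
  At 15: go right to 18.
    18 is a leaf — visit 18.
  Visit 15.
Visit 25.
Full post-order sequence: 38, 12, 22, 30, 32, 23, 36, 33, 2, 3, 20, 18, 15, 25.

5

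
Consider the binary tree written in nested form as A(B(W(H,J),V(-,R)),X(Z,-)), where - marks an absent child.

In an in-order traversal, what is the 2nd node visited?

W

In-order visits the left subtree, then the node, then the right subtree.
At A: go left to B.
  At B: go left to W.
    At W: go left to H.
      H is a leaf — visit H.
    Visit W.
    At W: go right to J.
      J is a leaf — visit J.
  Visit B.
  At B: go right to V.
    At V: no left child.
    Visit V.
    At V: go right to R.
      R is a leaf — visit R.
Visit A.
At A: go right to X.
  At X: go left to Z.
    Z is a leaf — visit Z.
  Visit X.
  At X: no right child.
Full in-order sequence: H, W, J, B, V, R, A, Z, X.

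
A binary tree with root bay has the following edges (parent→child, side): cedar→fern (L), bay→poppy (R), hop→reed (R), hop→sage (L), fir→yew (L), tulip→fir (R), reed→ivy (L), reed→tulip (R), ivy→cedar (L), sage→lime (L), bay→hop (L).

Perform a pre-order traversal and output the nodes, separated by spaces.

bay hop sage lime reed ivy cedar fern tulip fir yew poppy

Pre-order visits the node, then its left subtree, then its right subtree.
Visit bay.
At bay: go left to hop.
  Visit hop.
  At hop: go left to sage.
    Visit sage.
    At sage: go left to lime.
      lime is a leaf — visit lime.
    At sage: no right child.
  At hop: go right to reed.
    Visit reed.
    At reed: go left to ivy.
      Visit ivy.
      At ivy: go left to cedar.
        Visit cedar.
        At cedar: go left to fern.
          fern is a leaf — visit fern.
        At cedar: no right child.
      At ivy: no right child.
    At reed: go right to tulip.
      Visit tulip.
      At tulip: no left child.
      At tulip: go right to fir.
        Visit fir.
        At fir: go left to yew.
          yew is a leaf — visit yew.
        At fir: no right child.
At bay: go right to poppy.
  poppy is a leaf — visit poppy.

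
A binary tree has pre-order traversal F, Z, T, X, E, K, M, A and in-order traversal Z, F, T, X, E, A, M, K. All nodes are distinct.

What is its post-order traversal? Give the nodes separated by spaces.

The first element of pre-order is the root; it splits in-order into left and right subtrees.
Root F: left subtree has 1 node {Z}, right has 6 {T, X, E, A, M, K}.
  Root T: left subtree has 0 nodes { }, right has 5 {X, E, A, M, K}.
    Root X: left subtree has 0 nodes { }, right has 4 {E, A, M, K}.
      Root E: left subtree has 0 nodes { }, right has 3 {A, M, K}.
        Root K: left subtree has 2 nodes {A, M}, right has 0 { }.
          Root M: left subtree has 1 node {A}, right has 0 { }.

Z A M K E X T F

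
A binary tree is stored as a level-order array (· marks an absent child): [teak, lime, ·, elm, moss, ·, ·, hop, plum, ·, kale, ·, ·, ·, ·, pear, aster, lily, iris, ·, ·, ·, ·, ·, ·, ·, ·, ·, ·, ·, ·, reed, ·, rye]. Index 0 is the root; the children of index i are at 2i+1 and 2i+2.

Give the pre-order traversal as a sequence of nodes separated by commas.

Pre-order visits the node, then its left subtree, then its right subtree.
Visit teak.
At teak: go left to lime.
  Visit lime.
  At lime: go left to elm.
    Visit elm.
    At elm: go left to hop.
      Visit hop.
      At hop: go left to pear.
        Visit pear.
        At pear: go left to reed.
          reed is a leaf — visit reed.
        At pear: no right child.
      At hop: go right to aster.
        Visit aster.
        At aster: go left to rye.
          rye is a leaf — visit rye.
        At aster: no right child.
    At elm: go right to plum.
      Visit plum.
      At plum: go left to lily.
        lily is a leaf — visit lily.
      At plum: go right to iris.
        iris is a leaf — visit iris.
  At lime: go right to moss.
    Visit moss.
    At moss: no left child.
    At moss: go right to kale.
      kale is a leaf — visit kale.
At teak: no right child.

teak, lime, elm, hop, pear, reed, aster, rye, plum, lily, iris, moss, kale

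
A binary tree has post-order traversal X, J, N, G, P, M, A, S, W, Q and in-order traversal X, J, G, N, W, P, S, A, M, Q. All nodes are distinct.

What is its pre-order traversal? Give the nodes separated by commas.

Q, W, G, J, X, N, S, P, A, M

The last element of post-order is the root; it splits in-order into left and right subtrees.
Root Q: left subtree has 9 nodes {X, J, G, N, W, P, S, A, M}, right has 0 { }.
  Root W: left subtree has 4 nodes {X, J, G, N}, right has 4 {P, S, A, M}.
    Root G: left subtree has 2 nodes {X, J}, right has 1 {N}.
      Root J: left subtree has 1 node {X}, right has 0 { }.
    Root S: left subtree has 1 node {P}, right has 2 {A, M}.
      Root A: left subtree has 0 nodes { }, right has 1 {M}.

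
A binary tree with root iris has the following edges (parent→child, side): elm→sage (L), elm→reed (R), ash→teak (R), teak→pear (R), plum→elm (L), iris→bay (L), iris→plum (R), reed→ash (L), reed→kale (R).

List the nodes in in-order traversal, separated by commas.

In-order visits the left subtree, then the node, then the right subtree.
At iris: go left to bay.
  bay is a leaf — visit bay.
Visit iris.
At iris: go right to plum.
  At plum: go left to elm.
    At elm: go left to sage.
      sage is a leaf — visit sage.
    Visit elm.
    At elm: go right to reed.
      At reed: go left to ash.
        At ash: no left child.
        Visit ash.
        At ash: go right to teak.
          At teak: no left child.
          Visit teak.
          At teak: go right to pear.
            pear is a leaf — visit pear.
      Visit reed.
      At reed: go right to kale.
        kale is a leaf — visit kale.
  Visit plum.
  At plum: no right child.

bay, iris, sage, elm, ash, teak, pear, reed, kale, plum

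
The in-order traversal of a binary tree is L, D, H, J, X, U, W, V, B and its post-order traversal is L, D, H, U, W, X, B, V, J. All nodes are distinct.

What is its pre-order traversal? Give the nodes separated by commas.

The last element of post-order is the root; it splits in-order into left and right subtrees.
Root J: left subtree has 3 nodes {L, D, H}, right has 5 {X, U, W, V, B}.
  Root H: left subtree has 2 nodes {L, D}, right has 0 { }.
    Root D: left subtree has 1 node {L}, right has 0 { }.
  Root V: left subtree has 3 nodes {X, U, W}, right has 1 {B}.
    Root X: left subtree has 0 nodes { }, right has 2 {U, W}.
      Root W: left subtree has 1 node {U}, right has 0 { }.

J, H, D, L, V, X, W, U, B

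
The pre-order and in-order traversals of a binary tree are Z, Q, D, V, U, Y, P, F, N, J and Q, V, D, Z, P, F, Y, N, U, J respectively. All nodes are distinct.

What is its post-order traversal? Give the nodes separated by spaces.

V D Q F P N Y J U Z

The first element of pre-order is the root; it splits in-order into left and right subtrees.
Root Z: left subtree has 3 nodes {Q, V, D}, right has 6 {P, F, Y, N, U, J}.
  Root Q: left subtree has 0 nodes { }, right has 2 {V, D}.
    Root D: left subtree has 1 node {V}, right has 0 { }.
  Root U: left subtree has 4 nodes {P, F, Y, N}, right has 1 {J}.
    Root Y: left subtree has 2 nodes {P, F}, right has 1 {N}.
      Root P: left subtree has 0 nodes { }, right has 1 {F}.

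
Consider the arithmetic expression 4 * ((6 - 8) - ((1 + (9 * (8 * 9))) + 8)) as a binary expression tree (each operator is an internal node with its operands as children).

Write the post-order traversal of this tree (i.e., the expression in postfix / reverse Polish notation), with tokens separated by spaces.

4 6 8 - 1 9 8 9 * * + 8 + - *

Post-order on an expression tree gives postfix notation: for each operator, emit left operand, right operand, then the operator.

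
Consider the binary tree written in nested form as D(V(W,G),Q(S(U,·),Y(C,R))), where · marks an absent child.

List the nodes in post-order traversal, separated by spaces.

Post-order visits the left subtree, then the right subtree, then the node.
At D: go left to V.
  At V: go left to W.
    W is a leaf — visit W.
  At V: go right to G.
    G is a leaf — visit G.
  Visit V.
At D: go right to Q.
  At Q: go left to S.
    At S: go left to U.
      U is a leaf — visit U.
    At S: no right child.
    Visit S.
  At Q: go right to Y.
    At Y: go left to C.
      C is a leaf — visit C.
    At Y: go right to R.
      R is a leaf — visit R.
    Visit Y.
  Visit Q.
Visit D.

W G V U S C R Y Q D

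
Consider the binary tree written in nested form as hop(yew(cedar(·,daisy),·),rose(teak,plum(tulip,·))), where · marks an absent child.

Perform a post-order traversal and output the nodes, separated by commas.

daisy, cedar, yew, teak, tulip, plum, rose, hop

Post-order visits the left subtree, then the right subtree, then the node.
At hop: go left to yew.
  At yew: go left to cedar.
    At cedar: no left child.
    At cedar: go right to daisy.
      daisy is a leaf — visit daisy.
    Visit cedar.
  At yew: no right child.
  Visit yew.
At hop: go right to rose.
  At rose: go left to teak.
    teak is a leaf — visit teak.
  At rose: go right to plum.
    At plum: go left to tulip.
      tulip is a leaf — visit tulip.
    At plum: no right child.
    Visit plum.
  Visit rose.
Visit hop.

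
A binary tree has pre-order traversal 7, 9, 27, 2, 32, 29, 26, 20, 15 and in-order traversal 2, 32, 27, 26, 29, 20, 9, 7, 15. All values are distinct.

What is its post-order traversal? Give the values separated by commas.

32, 2, 26, 20, 29, 27, 9, 15, 7

The first element of pre-order is the root; it splits in-order into left and right subtrees.
Root 7: left subtree has 7 nodes {2, 32, 27, 26, 29, 20, 9}, right has 1 {15}.
  Root 9: left subtree has 6 nodes {2, 32, 27, 26, 29, 20}, right has 0 { }.
    Root 27: left subtree has 2 nodes {2, 32}, right has 3 {26, 29, 20}.
      Root 2: left subtree has 0 nodes { }, right has 1 {32}.
      Root 29: left subtree has 1 node {26}, right has 1 {20}.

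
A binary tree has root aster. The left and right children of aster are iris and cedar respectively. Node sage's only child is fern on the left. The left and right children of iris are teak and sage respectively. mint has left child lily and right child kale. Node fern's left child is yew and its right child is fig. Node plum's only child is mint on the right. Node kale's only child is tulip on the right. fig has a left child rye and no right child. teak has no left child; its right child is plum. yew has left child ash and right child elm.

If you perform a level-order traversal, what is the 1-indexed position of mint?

Level-order visits nodes level by level from the root, left to right within each level.
Level 0: aster
Level 1: iris, cedar
Level 2: teak, sage
Level 3: plum, fern
Level 4: mint, yew, fig
Level 5: lily, kale, ash, elm, rye
Level 6: tulip
Full level-order sequence: aster, iris, cedar, teak, sage, plum, fern, mint, yew, fig, lily, kale, ash, elm, rye, tulip.

8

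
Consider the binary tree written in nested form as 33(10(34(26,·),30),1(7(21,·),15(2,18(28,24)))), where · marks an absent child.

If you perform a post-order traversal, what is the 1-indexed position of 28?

8

Post-order visits the left subtree, then the right subtree, then the node.
At 33: go left to 10.
  At 10: go left to 34.
    At 34: go left to 26.
      26 is a leaf — visit 26.
    At 34: no right child.
    Visit 34.
  At 10: go right to 30.
    30 is a leaf — visit 30.
  Visit 10.
At 33: go right to 1.
  At 1: go left to 7.
    At 7: go left to 21.
      21 is a leaf — visit 21.
    At 7: no right child.
    Visit 7.
  At 1: go right to 15.
    At 15: go left to 2.
      2 is a leaf — visit 2.
    At 15: go right to 18.
      At 18: go left to 28.
        28 is a leaf — visit 28.
      At 18: go right to 24.
        24 is a leaf — visit 24.
      Visit 18.
    Visit 15.
  Visit 1.
Visit 33.
Full post-order sequence: 26, 34, 30, 10, 21, 7, 2, 28, 24, 18, 15, 1, 33.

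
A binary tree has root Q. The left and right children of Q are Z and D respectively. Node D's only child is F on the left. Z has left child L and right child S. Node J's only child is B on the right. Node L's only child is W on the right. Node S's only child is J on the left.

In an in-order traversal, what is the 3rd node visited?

Z

In-order visits the left subtree, then the node, then the right subtree.
At Q: go left to Z.
  At Z: go left to L.
    At L: no left child.
    Visit L.
    At L: go right to W.
      W is a leaf — visit W.
  Visit Z.
  At Z: go right to S.
    At S: go left to J.
      At J: no left child.
      Visit J.
      At J: go right to B.
        B is a leaf — visit B.
    Visit S.
    At S: no right child.
Visit Q.
At Q: go right to D.
  At D: go left to F.
    F is a leaf — visit F.
  Visit D.
  At D: no right child.
Full in-order sequence: L, W, Z, J, B, S, Q, F, D.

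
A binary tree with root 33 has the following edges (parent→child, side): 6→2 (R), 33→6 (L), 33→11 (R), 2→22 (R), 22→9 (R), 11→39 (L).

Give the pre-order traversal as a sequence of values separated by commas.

33, 6, 2, 22, 9, 11, 39

Pre-order visits the node, then its left subtree, then its right subtree.
Visit 33.
At 33: go left to 6.
  Visit 6.
  At 6: no left child.
  At 6: go right to 2.
    Visit 2.
    At 2: no left child.
    At 2: go right to 22.
      Visit 22.
      At 22: no left child.
      At 22: go right to 9.
        9 is a leaf — visit 9.
At 33: go right to 11.
  Visit 11.
  At 11: go left to 39.
    39 is a leaf — visit 39.
  At 11: no right child.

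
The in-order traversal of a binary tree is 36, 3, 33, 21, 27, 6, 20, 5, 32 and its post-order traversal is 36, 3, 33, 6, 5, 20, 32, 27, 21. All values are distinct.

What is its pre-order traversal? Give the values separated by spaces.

The last element of post-order is the root; it splits in-order into left and right subtrees.
Root 21: left subtree has 3 nodes {36, 3, 33}, right has 5 {27, 6, 20, 5, 32}.
  Root 33: left subtree has 2 nodes {36, 3}, right has 0 { }.
    Root 3: left subtree has 1 node {36}, right has 0 { }.
  Root 27: left subtree has 0 nodes { }, right has 4 {6, 20, 5, 32}.
    Root 32: left subtree has 3 nodes {6, 20, 5}, right has 0 { }.
      Root 20: left subtree has 1 node {6}, right has 1 {5}.

21 33 3 36 27 32 20 6 5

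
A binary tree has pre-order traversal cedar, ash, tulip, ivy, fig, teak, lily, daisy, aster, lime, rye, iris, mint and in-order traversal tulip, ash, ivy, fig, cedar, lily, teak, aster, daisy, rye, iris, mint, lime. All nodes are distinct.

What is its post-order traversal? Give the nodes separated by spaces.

tulip fig ivy ash lily aster mint iris rye lime daisy teak cedar

The first element of pre-order is the root; it splits in-order into left and right subtrees.
Root cedar: left subtree has 4 nodes {tulip, ash, ivy, fig}, right has 8 {lily, teak, aster, daisy, rye, iris, mint, lime}.
  Root ash: left subtree has 1 node {tulip}, right has 2 {ivy, fig}.
    Root ivy: left subtree has 0 nodes { }, right has 1 {fig}.
  Root teak: left subtree has 1 node {lily}, right has 6 {aster, daisy, rye, iris, mint, lime}.
    Root daisy: left subtree has 1 node {aster}, right has 4 {rye, iris, mint, lime}.
      Root lime: left subtree has 3 nodes {rye, iris, mint}, right has 0 { }.
        Root rye: left subtree has 0 nodes { }, right has 2 {iris, mint}.
          Root iris: left subtree has 0 nodes { }, right has 1 {mint}.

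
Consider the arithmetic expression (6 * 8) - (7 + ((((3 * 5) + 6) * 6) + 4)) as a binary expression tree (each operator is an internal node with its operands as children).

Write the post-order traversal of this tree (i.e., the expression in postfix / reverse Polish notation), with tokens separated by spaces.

6 8 * 7 3 5 * 6 + 6 * 4 + + -

Post-order on an expression tree gives postfix notation: for each operator, emit left operand, right operand, then the operator.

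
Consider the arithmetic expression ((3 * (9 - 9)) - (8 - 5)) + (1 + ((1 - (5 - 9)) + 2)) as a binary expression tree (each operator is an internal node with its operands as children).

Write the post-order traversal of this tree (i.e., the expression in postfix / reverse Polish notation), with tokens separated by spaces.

Post-order on an expression tree gives postfix notation: for each operator, emit left operand, right operand, then the operator.

3 9 9 - * 8 5 - - 1 1 5 9 - - 2 + + +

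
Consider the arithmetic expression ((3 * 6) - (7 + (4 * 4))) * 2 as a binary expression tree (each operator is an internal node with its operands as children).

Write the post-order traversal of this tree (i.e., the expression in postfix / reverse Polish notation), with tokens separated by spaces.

3 6 * 7 4 4 * + - 2 *

Post-order on an expression tree gives postfix notation: for each operator, emit left operand, right operand, then the operator.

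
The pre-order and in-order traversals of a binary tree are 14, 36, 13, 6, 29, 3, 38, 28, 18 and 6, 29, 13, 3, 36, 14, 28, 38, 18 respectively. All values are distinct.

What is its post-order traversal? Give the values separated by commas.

29, 6, 3, 13, 36, 28, 18, 38, 14

The first element of pre-order is the root; it splits in-order into left and right subtrees.
Root 14: left subtree has 5 nodes {6, 29, 13, 3, 36}, right has 3 {28, 38, 18}.
  Root 36: left subtree has 4 nodes {6, 29, 13, 3}, right has 0 { }.
    Root 13: left subtree has 2 nodes {6, 29}, right has 1 {3}.
      Root 6: left subtree has 0 nodes { }, right has 1 {29}.
  Root 38: left subtree has 1 node {28}, right has 1 {18}.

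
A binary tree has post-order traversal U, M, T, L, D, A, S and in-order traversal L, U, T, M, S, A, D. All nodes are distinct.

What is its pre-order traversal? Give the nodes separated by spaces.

S L T U M A D

The last element of post-order is the root; it splits in-order into left and right subtrees.
Root S: left subtree has 4 nodes {L, U, T, M}, right has 2 {A, D}.
  Root L: left subtree has 0 nodes { }, right has 3 {U, T, M}.
    Root T: left subtree has 1 node {U}, right has 1 {M}.
  Root A: left subtree has 0 nodes { }, right has 1 {D}.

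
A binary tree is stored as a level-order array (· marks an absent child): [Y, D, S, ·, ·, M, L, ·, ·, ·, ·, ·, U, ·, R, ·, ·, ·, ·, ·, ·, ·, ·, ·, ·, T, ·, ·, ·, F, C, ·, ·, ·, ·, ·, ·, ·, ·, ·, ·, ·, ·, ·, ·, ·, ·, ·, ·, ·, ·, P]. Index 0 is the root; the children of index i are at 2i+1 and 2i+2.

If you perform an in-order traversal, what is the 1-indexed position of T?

In-order visits the left subtree, then the node, then the right subtree.
At Y: go left to D.
  D is a leaf — visit D.
Visit Y.
At Y: go right to S.
  At S: go left to M.
    At M: no left child.
    Visit M.
    At M: go right to U.
      At U: go left to T.
        At T: go left to P.
          P is a leaf — visit P.
        Visit T.
        At T: no right child.
      Visit U.
      At U: no right child.
  Visit S.
  At S: go right to L.
    At L: no left child.
    Visit L.
    At L: go right to R.
      At R: go left to F.
        F is a leaf — visit F.
      Visit R.
      At R: go right to C.
        C is a leaf — visit C.
Full in-order sequence: D, Y, M, P, T, U, S, L, F, R, C.

5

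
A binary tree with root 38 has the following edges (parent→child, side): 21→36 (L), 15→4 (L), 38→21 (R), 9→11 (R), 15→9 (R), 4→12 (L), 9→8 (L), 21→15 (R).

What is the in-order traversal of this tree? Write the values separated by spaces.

38 36 21 12 4 15 8 9 11

In-order visits the left subtree, then the node, then the right subtree.
At 38: no left child.
Visit 38.
At 38: go right to 21.
  At 21: go left to 36.
    36 is a leaf — visit 36.
  Visit 21.
  At 21: go right to 15.
    At 15: go left to 4.
      At 4: go left to 12.
        12 is a leaf — visit 12.
      Visit 4.
      At 4: no right child.
    Visit 15.
    At 15: go right to 9.
      At 9: go left to 8.
        8 is a leaf — visit 8.
      Visit 9.
      At 9: go right to 11.
        11 is a leaf — visit 11.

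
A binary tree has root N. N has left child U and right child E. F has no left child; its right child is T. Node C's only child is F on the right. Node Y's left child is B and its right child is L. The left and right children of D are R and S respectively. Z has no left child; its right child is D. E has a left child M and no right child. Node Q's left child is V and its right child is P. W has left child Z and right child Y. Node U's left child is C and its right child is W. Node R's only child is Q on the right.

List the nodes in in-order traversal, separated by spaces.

In-order visits the left subtree, then the node, then the right subtree.
At N: go left to U.
  At U: go left to C.
    At C: no left child.
    Visit C.
    At C: go right to F.
      At F: no left child.
      Visit F.
      At F: go right to T.
        T is a leaf — visit T.
  Visit U.
  At U: go right to W.
    At W: go left to Z.
      At Z: no left child.
      Visit Z.
      At Z: go right to D.
        At D: go left to R.
          At R: no left child.
          Visit R.
          At R: go right to Q.
            At Q: go left to V.
              V is a leaf — visit V.
            Visit Q.
            At Q: go right to P.
              P is a leaf — visit P.
        Visit D.
        At D: go right to S.
          S is a leaf — visit S.
    Visit W.
    At W: go right to Y.
      At Y: go left to B.
        B is a leaf — visit B.
      Visit Y.
      At Y: go right to L.
        L is a leaf — visit L.
Visit N.
At N: go right to E.
  At E: go left to M.
    M is a leaf — visit M.
  Visit E.
  At E: no right child.

C F T U Z R V Q P D S W B Y L N M E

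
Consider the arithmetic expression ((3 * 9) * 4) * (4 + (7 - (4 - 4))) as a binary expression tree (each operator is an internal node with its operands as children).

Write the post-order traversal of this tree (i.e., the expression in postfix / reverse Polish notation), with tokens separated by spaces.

Post-order on an expression tree gives postfix notation: for each operator, emit left operand, right operand, then the operator.

3 9 * 4 * 4 7 4 4 - - + *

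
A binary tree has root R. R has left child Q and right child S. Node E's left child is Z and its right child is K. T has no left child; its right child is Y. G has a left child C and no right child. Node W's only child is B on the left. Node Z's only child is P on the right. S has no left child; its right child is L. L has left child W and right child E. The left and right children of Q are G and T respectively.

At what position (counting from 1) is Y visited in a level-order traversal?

8

Level-order visits nodes level by level from the root, left to right within each level.
Level 0: R
Level 1: Q, S
Level 2: G, T, L
Level 3: C, Y, W, E
Level 4: B, Z, K
Level 5: P
Full level-order sequence: R, Q, S, G, T, L, C, Y, W, E, B, Z, K, P.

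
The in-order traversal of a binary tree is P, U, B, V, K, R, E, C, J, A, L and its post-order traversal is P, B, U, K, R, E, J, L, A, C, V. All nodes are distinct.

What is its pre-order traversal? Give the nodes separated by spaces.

V U P B C E R K A J L

The last element of post-order is the root; it splits in-order into left and right subtrees.
Root V: left subtree has 3 nodes {P, U, B}, right has 7 {K, R, E, C, J, A, L}.
  Root U: left subtree has 1 node {P}, right has 1 {B}.
  Root C: left subtree has 3 nodes {K, R, E}, right has 3 {J, A, L}.
    Root E: left subtree has 2 nodes {K, R}, right has 0 { }.
      Root R: left subtree has 1 node {K}, right has 0 { }.
    Root A: left subtree has 1 node {J}, right has 1 {L}.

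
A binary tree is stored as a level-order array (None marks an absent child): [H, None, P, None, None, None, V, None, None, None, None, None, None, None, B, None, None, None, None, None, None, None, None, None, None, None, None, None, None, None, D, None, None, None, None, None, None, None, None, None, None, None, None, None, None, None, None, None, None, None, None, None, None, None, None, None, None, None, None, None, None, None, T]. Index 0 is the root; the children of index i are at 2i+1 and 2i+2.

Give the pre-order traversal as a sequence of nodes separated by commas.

Pre-order visits the node, then its left subtree, then its right subtree.
Visit H.
At H: no left child.
At H: go right to P.
  Visit P.
  At P: no left child.
  At P: go right to V.
    Visit V.
    At V: no left child.
    At V: go right to B.
      Visit B.
      At B: no left child.
      At B: go right to D.
        Visit D.
        At D: no left child.
        At D: go right to T.
          T is a leaf — visit T.

H, P, V, B, D, T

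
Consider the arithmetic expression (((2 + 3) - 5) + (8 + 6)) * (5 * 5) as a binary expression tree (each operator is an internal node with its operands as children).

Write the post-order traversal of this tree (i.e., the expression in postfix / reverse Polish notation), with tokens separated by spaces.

2 3 + 5 - 8 6 + + 5 5 * *

Post-order on an expression tree gives postfix notation: for each operator, emit left operand, right operand, then the operator.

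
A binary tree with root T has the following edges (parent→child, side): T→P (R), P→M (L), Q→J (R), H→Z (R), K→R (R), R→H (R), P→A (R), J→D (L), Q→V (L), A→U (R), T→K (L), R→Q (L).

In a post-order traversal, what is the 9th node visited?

Post-order visits the left subtree, then the right subtree, then the node.
At T: go left to K.
  At K: no left child.
  At K: go right to R.
    At R: go left to Q.
      At Q: go left to V.
        V is a leaf — visit V.
      At Q: go right to J.
        At J: go left to D.
          D is a leaf — visit D.
        At J: no right child.
        Visit J.
      Visit Q.
    At R: go right to H.
      At H: no left child.
      At H: go right to Z.
        Z is a leaf — visit Z.
      Visit H.
    Visit R.
  Visit K.
At T: go right to P.
  At P: go left to M.
    M is a leaf — visit M.
  At P: go right to A.
    At A: no left child.
    At A: go right to U.
      U is a leaf — visit U.
    Visit A.
  Visit P.
Visit T.
Full post-order sequence: V, D, J, Q, Z, H, R, K, M, U, A, P, T.

M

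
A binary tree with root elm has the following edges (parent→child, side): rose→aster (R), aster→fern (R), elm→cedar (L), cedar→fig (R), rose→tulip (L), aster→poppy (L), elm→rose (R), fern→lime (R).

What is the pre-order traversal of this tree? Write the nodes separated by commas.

elm, cedar, fig, rose, tulip, aster, poppy, fern, lime

Pre-order visits the node, then its left subtree, then its right subtree.
Visit elm.
At elm: go left to cedar.
  Visit cedar.
  At cedar: no left child.
  At cedar: go right to fig.
    fig is a leaf — visit fig.
At elm: go right to rose.
  Visit rose.
  At rose: go left to tulip.
    tulip is a leaf — visit tulip.
  At rose: go right to aster.
    Visit aster.
    At aster: go left to poppy.
      poppy is a leaf — visit poppy.
    At aster: go right to fern.
      Visit fern.
      At fern: no left child.
      At fern: go right to lime.
        lime is a leaf — visit lime.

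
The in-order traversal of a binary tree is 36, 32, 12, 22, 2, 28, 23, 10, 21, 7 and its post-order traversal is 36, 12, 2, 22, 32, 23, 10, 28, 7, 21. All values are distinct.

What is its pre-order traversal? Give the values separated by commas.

The last element of post-order is the root; it splits in-order into left and right subtrees.
Root 21: left subtree has 8 nodes {36, 32, 12, 22, 2, 28, 23, 10}, right has 1 {7}.
  Root 28: left subtree has 5 nodes {36, 32, 12, 22, 2}, right has 2 {23, 10}.
    Root 32: left subtree has 1 node {36}, right has 3 {12, 22, 2}.
      Root 22: left subtree has 1 node {12}, right has 1 {2}.
    Root 10: left subtree has 1 node {23}, right has 0 { }.

21, 28, 32, 36, 22, 12, 2, 10, 23, 7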